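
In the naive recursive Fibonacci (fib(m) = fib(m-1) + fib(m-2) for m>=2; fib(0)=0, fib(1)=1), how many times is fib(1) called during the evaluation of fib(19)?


Let N(m) = number of times fib(m) is called while evaluating fib(19).
N(19) = 1 (the initial call).
N(18) = 1 (only fib(19) calls it).
For 1 <= m <= 17: fib(m) is called by fib(m+1) and fib(m+2), so
  N(m) = N(m+1) + N(m+2).
fib(0) is called only by fib(2), so N(0) = N(2).
Walk down from m=19:
  N(19)=1, N(18)=1, N(17)=2, N(16)=3, N(15)=5, N(14)=8, N(13)=13, N(12)=21, N(11)=34, N(10)=55, N(9)=89, N(8)=144, N(7)=233, N(6)=377, N(5)=610, N(4)=987, N(3)=1597, N(2)=2584, N(1)=4181
N(1) = 4181


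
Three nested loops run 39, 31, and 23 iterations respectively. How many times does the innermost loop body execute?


Loop 1 (outermost): 39 iterations
Loop 2 (middle): 31 iterations per outer
Loop 3 (innermost): 23 iterations per middle
Total = 39 * 31 * 23 = 27807


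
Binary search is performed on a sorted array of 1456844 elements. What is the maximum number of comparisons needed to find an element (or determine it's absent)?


Binary search halves the search space each comparison:
  Step 1: search space = 1456844 -> 728422
  Step 2: search space = 728422 -> 364211
  Step 3: search space = 364211 -> 182105
  Step 4: search space = 182105 -> 91052
  Step 5: search space = 91052 -> 45526
  Step 6: search space = 45526 -> 22763
  Step 7: search space = 22763 -> 11381
  Step 8: search space = 11381 -> 5690
  Step 9: search space = 5690 -> 2845
  Step 10: search space = 2845 -> 1422
  Step 11: search space = 1422 -> 711
  Step 12: search space = 711 -> 355
  Step 13: search space = 355 -> 177
  Step 14: search space = 177 -> 88
  Step 15: search space = 88 -> 44
  Step 16: search space = 44 -> 22
  Step 17: search space = 22 -> 11
  Step 18: search space = 11 -> 5
  Step 19: search space = 5 -> 2
  Step 20: search space = 2 -> 1
  Step 21: search space = 1 (final check)
Maximum comparisons = floor(log2(1456844)) + 1 = 20 + 1 = 21


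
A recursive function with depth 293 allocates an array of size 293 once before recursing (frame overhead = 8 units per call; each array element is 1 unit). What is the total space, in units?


Array allocation: 293 units (allocated once)
Stack frames: 293 deep * 8 per frame = 2344 units
Total = 293 + 2344 = 2637


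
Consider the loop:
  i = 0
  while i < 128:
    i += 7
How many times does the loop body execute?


Starting at i = 0, each iteration adds 7.
Iterations until i >= 128:
  Iteration 1: i = 0 -> i = 7
  Iteration 2: i = 7 -> i = 14
  Iteration 3: i = 14 -> i = 21
  Iteration 4: i = 21 -> i = 28
  Iteration 5: i = 28 -> i = 35
  Iteration 6: i = 35 -> i = 42
  Iteration 7: i = 42 -> i = 49
  Iteration 8: i = 49 -> i = 56
  ... continuing ...
Total iterations = ceil(128/7) = 19


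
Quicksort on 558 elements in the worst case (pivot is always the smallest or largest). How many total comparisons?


In the worst case, each partition step picks the worst pivot:
  Partition 1: 557 comparisons (n-1 elements to compare)
  Partition 2: 556 comparisons
  Partition 3: 555 comparisons
  Partition 4: 554 comparisons
  Partition 5: 553 comparisons
  ...
  Last partition: 0 comparisons
Total = (n-1) + (n-2) + ... + 1 + 0 = n*(n-1)/2
= 558*557/2 = 155403


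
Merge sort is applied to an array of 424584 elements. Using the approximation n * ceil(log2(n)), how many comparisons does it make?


Merge sort divides the array into halves recursively.
Number of levels = ceil(log2(424584)) = 19
At each level, approximately n = 424584 comparisons are needed for merging.
Total comparisons ~ n * ceil(log2(n)) = 424584 * 19 = 8067096


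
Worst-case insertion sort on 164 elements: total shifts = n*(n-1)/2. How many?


Sum of shifts = 1 + 2 + 3 + ... + 163
= 164 * 163 / 2
= 26732 / 2
= 13366


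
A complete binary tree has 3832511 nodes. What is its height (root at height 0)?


In a complete binary tree, level k holds nodes 2^k .. 2^(k+1)-1 (1-indexed).
Height = floor(log2(n)) = floor(log2(3832511)) = 21
Check: 2^21 = 2097152 <= 3832511 < 4194304 = 2^22


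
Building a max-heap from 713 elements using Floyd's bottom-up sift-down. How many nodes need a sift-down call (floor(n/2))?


In a heap of 713 elements (0-indexed array):
  Last element index: 712
  Parent of last element: floor((712 - 1) / 2) = 355
  Internal nodes: indices 0 to 355
  Count = floor(713/2) = 356


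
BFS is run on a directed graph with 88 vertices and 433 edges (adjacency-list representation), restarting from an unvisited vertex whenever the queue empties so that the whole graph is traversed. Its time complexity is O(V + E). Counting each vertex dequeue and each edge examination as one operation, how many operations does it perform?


A full BFS traversal dequeues each vertex exactly once and examines each directed edge exactly once.
V = 88 (vertex processing cost)
E = 433 (edge examination cost)
Total operations proportional to V + E = 88 + 433 = 521


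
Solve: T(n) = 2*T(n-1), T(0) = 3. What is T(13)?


Unrolling:
T(13) = 2*T(12) = 2^2*T(11) = ... = 2^13*T(0)
= 2^13 * 3
= 8192 * 3 = 24576


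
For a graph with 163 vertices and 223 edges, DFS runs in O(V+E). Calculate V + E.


A full DFS traversal visits each vertex once and examines each edge once.
V = 163
E = 223
Sum = 163 + 223 = 386


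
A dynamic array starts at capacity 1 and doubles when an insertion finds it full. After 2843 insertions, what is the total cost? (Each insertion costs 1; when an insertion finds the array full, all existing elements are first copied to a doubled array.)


Insertion cost: 2843 (one per element)
Resizes occur just before inserting elements 2, 3, 5, 9, ...
Elements copied at each resize: 1 + 2 + 4 + 8 + 16 + 32 + 64 + 128 + 256 + 512 + 1024 + 2048
Sum of copies = 4095 (geometric series: 2^k - 1)
Total = 2843 + 4095 = 6938


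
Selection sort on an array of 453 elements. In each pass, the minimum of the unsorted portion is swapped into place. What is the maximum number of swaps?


Selection sort performs one swap per pass:
  Pass 1: find min in positions 0 to 452, swap with position 0
  Pass 2: find min in positions 1 to 452, swap with position 1
  Pass 3: find min in positions 2 to 452, swap with position 2
  Pass 4: find min in positions 3 to 452, swap with position 3
  Pass 5: find min in positions 4 to 452, swap with position 4
  ... (447 more passes)
Total passes (and swaps) = n - 1 = 453 - 1 = 452


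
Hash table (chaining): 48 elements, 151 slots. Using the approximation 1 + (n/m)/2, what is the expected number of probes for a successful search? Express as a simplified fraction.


Computing expected probes:
alpha = 48/151
= 1 + alpha/2
= 1 + 48/(2*151)
= (2*151 + 48) / (2*151)
= 350/302 = 175/151


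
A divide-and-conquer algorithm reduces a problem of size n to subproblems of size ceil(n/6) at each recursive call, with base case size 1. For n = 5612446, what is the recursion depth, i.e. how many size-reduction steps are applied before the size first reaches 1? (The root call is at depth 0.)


Each step divides the size by 6 (rounding up); after k steps the size is ceil(n/6^k), which equals 1 exactly when 6^k >= n.
So the depth is the smallest k with 6^k >= 5612446, i.e. ceil(log_6(5612446)).
6^8 = 1679616 < 5612446 <= 10077696 = 6^9
Recursion depth = 9


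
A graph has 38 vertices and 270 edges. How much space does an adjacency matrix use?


Adjacency matrix: V x V grid of entries
Space = V^2 = 38^2 = 38 * 38 = 1444


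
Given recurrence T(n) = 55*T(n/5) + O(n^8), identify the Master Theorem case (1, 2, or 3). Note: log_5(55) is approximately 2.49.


Master Theorem parameters: a=55, b=5, c=8
log_b(a) = 2.49
Compare b^c with a: 5^8 = 390625 > 55, so c > log_b(a).
Comparing c=8 vs log_b(a)=2.49:
8 > 2.49 => Case 3
Result: T(n) = O(n^8)
Master Theorem case = 3


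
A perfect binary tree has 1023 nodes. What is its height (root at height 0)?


For a perfect binary tree of height h: n = 2^(h+1) - 1, so h = log2(n+1) - 1.
  n + 1 = 1024 = 2^10
  log2(1024) = 10
  height = 10 - 1 = 9


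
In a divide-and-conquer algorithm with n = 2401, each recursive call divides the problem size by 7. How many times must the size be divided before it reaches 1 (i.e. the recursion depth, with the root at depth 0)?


Number of divisions = log_7(2401)
Sizes: 2401 -> 343 -> 49 -> 7 -> 1 (4 divisions)
Recursion depth = 4


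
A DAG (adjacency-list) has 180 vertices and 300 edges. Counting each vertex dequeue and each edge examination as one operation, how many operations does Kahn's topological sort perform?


V = 180 (vertex processing)
E = 300 (edge processing)
V + E = 180 + 300 = 480


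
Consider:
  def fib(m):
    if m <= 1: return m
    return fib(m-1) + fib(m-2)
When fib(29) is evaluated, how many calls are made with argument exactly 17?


Let N(m) = number of times fib(m) is called while evaluating fib(29).
N(29) = 1 (the initial call).
N(28) = 1 (only fib(29) calls it).
For 1 <= m <= 27: fib(m) is called by fib(m+1) and fib(m+2), so
  N(m) = N(m+1) + N(m+2).
fib(0) is called only by fib(2), so N(0) = N(2).
Walk down from m=29:
  N(29)=1, N(28)=1, N(27)=2, N(26)=3, N(25)=5, N(24)=8, N(23)=13, N(22)=21, N(21)=34, N(20)=55, N(19)=89, N(18)=144, N(17)=233
N(17) = 233


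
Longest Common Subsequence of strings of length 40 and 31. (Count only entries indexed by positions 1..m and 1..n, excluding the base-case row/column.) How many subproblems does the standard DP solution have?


DP table indexed by positions in both strings.
First string: 40 positions
Second string: 31 positions
Total = 40 * 31 = 1240


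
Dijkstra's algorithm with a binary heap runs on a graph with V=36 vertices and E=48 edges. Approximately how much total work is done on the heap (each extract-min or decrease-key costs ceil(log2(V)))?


Dijkstra with a binary heap: each vertex is extracted once, each edge may relax once.
Each heap operation costs O(log V).
V + E = 36 + 48 = 84
ceil(log2(36)) = 6 (since 2^5 = 32 < 36 <= 64 = 2^6)
Total heap work = (V+E) * ceil(log2(V)) = 84 * 6 = 504


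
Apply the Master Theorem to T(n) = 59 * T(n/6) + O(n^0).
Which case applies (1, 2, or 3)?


The Master Theorem: T(n) = a*T(n/b) + O(n^c)
  a = 59, b = 6, c = 0
log_b(a) = log_6(59) ~ 2.276
Compare b^c with a: 6^0 = 1 < 59, so c < log_b(a).
Since c < log_b(a), Case 1 applies.
T(n) = O(n^(log_6 59)) ~ O(n^2.276)
Master Theorem case = 1


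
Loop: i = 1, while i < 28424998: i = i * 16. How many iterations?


i multiplies by 16 each step:
i = 1 -> 16 -> 256 -> 4096 -> 65536 -> 1048576 -> 16777216 -> 268435456 (stop)
Iterations = ceil(log_16(28424998)) = 7


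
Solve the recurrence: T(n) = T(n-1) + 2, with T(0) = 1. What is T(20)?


Unrolling the recurrence:
T(20) = T(19) + 2
       = T(18) + 2 + 2
       = T(17) + 2*3
       ...
       = T(0) + 2*20
       = 1 + 40 = 41


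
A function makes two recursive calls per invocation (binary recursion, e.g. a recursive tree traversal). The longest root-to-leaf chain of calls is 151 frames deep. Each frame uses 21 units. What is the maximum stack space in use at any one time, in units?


Binary recursion: the two calls run one after the other, so only one root-to-leaf chain of frames is on the stack at a time.
Maximum depth (longest chain) = 151 frames
Each frame = 21 units
Max stack space = 151 * 21 = 3171


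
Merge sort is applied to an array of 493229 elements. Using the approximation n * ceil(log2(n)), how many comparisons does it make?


Merge sort divides the array into halves recursively.
Number of levels = ceil(log2(493229)) = 19
At each level, approximately n = 493229 comparisons are needed for merging.
Total comparisons ~ n * ceil(log2(n)) = 493229 * 19 = 9371351


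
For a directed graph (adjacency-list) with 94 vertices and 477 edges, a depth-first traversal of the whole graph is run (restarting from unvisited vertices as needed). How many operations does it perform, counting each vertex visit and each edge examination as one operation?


A full DFS traversal visits each vertex once and examines each edge once.
V = 94
E = 477
Sum = 94 + 477 = 571


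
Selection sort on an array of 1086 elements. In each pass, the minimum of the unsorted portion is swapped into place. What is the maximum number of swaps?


Selection sort performs one swap per pass:
  Pass 1: find min in positions 0 to 1085, swap with position 0
  Pass 2: find min in positions 1 to 1085, swap with position 1
  Pass 3: find min in positions 2 to 1085, swap with position 2
  Pass 4: find min in positions 3 to 1085, swap with position 3
  Pass 5: find min in positions 4 to 1085, swap with position 4
  ... (1080 more passes)
Total passes (and swaps) = n - 1 = 1086 - 1 = 1085


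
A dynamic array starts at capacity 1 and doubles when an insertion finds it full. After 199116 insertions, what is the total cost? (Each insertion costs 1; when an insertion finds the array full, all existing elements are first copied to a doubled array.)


Insertion cost: 199116 (one per element)
Resizes occur just before inserting elements 2, 3, 5, 9, ...
Elements copied at each resize: 1 + 2 + 4 + 8 + 16 + 32 + 64 + 128 + 256 + 512 + 1024 + 2048 + 4096 + 8192 + 16384 + 32768 + 65536 + 131072
Sum of copies = 262143 (geometric series: 2^k - 1)
Total = 199116 + 262143 = 461259


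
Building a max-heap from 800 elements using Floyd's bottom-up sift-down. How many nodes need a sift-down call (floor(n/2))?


In a heap of 800 elements (0-indexed array):
  Last element index: 799
  Parent of last element: floor((799 - 1) / 2) = 399
  Internal nodes: indices 0 to 399
  Count = floor(800/2) = 400


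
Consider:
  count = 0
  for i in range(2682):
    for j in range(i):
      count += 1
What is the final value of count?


For each i, the inner loop runs i times:
  i=0: inner runs 0 times
  i=1: inner runs 1 time
  i=2: inner runs 2 times
  i=3: inner runs 3 times
  i=4: inner runs 4 times
  i=5: inner runs 5 times
  i=6: inner runs 6 times
  i=7: inner runs 7 times
  ...
Total = 0 + 1 + 2 + ... + 2681 = 2682*(2682-1)/2 = 3595221


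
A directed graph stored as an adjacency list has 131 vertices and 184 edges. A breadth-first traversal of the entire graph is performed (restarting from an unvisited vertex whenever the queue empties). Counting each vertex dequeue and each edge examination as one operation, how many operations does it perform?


A full BFS traversal dequeues each vertex once and examines each edge once.
Vertex visits: 131
Edge visits: 184
V + E = 131 + 184 = 315


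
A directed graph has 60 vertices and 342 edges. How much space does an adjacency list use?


Adjacency list: one list head per vertex + one entry per edge
Vertex heads: 60
Edge entries: 342
Total = 60 + 342 = 402


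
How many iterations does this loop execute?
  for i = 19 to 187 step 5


The loop variable i takes values starting at 19 and increments by 5 each iteration.
Sequence: i = 19, 24, 29, 34, 39, 44, 49, 54, 59, ...
The upper bound 187 is inclusive, so the count is floor((last - first) / step) + 1:
floor((187 - 19) / 5) + 1 = floor(168/5) + 1 = 33 + 1 = 34


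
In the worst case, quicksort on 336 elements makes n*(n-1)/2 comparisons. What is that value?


Sum of comparisons per partition:
335 + 334 + ... + 1 + 0
= 336 * (336 - 1) / 2
= 336 * 335 / 2
= 56280


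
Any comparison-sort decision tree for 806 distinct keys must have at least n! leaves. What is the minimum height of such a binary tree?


A binary decision tree of height h has at most 2^h leaves and needs at least n! of them, so h >= ceil(log2(n!)).
806! is far too large to multiply out, so use Stirling's series:
  ln(n!) ~ n ln n - n + (1/2) ln(2 pi n) + 1/(12n)  (error below 1/(360 n^3), negligible here)
  ln(806) = 6.6920837
  n ln n = 806 * 6.6920837 = 5393.8195
  (1/2) ln(2 pi * 806) = (1/2) ln(5064.2474) = 4.2650
  1/(12*806) = 0.0001
  ln(806!) ~ 5393.8195 - 806 + 4.2650 + 0.0001 = 4592.0846
Convert to base 2: log2(806!) = 4592.0846 / ln 2 = 4592.0846 / 0.69314718 = 6624.9777
ceil(6624.9777) = 6625


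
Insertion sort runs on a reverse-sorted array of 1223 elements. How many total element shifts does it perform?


Sum of shifts = 1 + 2 + 3 + ... + 1222
= 1223 * 1222 / 2
= 1494506 / 2
= 747253


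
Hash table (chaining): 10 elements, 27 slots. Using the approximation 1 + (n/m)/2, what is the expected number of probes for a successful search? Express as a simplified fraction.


Computing expected probes:
alpha = 10/27
= 1 + alpha/2
= 1 + 10/(2*27)
= (2*27 + 10) / (2*27)
= 64/54 = 32/27


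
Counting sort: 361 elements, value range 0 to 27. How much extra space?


n = 361 (output array)
k = 28 (count array for 28 distinct values)
Extra space = 361 + 28 = 389


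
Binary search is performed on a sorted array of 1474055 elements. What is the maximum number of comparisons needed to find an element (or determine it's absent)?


Binary search halves the search space each comparison:
  Step 1: search space = 1474055 -> 737027
  Step 2: search space = 737027 -> 368513
  Step 3: search space = 368513 -> 184256
  Step 4: search space = 184256 -> 92128
  Step 5: search space = 92128 -> 46064
  Step 6: search space = 46064 -> 23032
  Step 7: search space = 23032 -> 11516
  Step 8: search space = 11516 -> 5758
  Step 9: search space = 5758 -> 2879
  Step 10: search space = 2879 -> 1439
  Step 11: search space = 1439 -> 719
  Step 12: search space = 719 -> 359
  Step 13: search space = 359 -> 179
  Step 14: search space = 179 -> 89
  Step 15: search space = 89 -> 44
  Step 16: search space = 44 -> 22
  Step 17: search space = 22 -> 11
  Step 18: search space = 11 -> 5
  Step 19: search space = 5 -> 2
  Step 20: search space = 2 -> 1
  Step 21: search space = 1 (final check)
Maximum comparisons = floor(log2(1474055)) + 1 = 20 + 1 = 21


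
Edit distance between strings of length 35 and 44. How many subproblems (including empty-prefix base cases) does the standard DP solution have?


The table includes base cases (empty prefixes).
Rows: (m+1) = 36
Columns: (n+1) = 45
Total = 36 * 45 = 1620


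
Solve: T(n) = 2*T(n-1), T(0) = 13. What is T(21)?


Unrolling:
T(21) = 2*T(20) = 2^2*T(19) = ... = 2^21*T(0)
= 2^21 * 13
= 2097152 * 13 = 27262976


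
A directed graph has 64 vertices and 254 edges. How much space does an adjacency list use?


Adjacency list: one list head per vertex + one entry per edge
Vertex heads: 64
Edge entries: 254
Total = 64 + 254 = 318


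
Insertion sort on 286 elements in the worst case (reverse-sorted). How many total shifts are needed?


In the worst case (reverse-sorted), each element shifts past all previous:
  Element 1: 1 shifts
  Element 2: 2 shifts
  Element 3: 3 shifts
  Element 4: 4 shifts
  Element 5: 5 shifts
  ...
  Element 285: 285 shifts
Total = 1 + 2 + ... + 285
= 286*(286-1)/2 = 40755


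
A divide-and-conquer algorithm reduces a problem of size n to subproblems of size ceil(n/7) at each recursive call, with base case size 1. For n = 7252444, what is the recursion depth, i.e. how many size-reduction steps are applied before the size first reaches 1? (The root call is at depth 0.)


Each step divides the size by 7 (rounding up); after k steps the size is ceil(n/7^k), which equals 1 exactly when 7^k >= n.
So the depth is the smallest k with 7^k >= 7252444, i.e. ceil(log_7(7252444)).
7^8 = 5764801 < 7252444 <= 40353607 = 7^9
Recursion depth = 9


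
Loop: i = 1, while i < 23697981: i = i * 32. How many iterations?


i multiplies by 32 each step:
i = 1 -> 32 -> 1024 -> 32768 -> 1048576 -> 33554432 (stop)
Iterations = ceil(log_32(23697981)) = 5


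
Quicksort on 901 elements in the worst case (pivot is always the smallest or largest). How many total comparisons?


In the worst case, each partition step picks the worst pivot:
  Partition 1: 900 comparisons (n-1 elements to compare)
  Partition 2: 899 comparisons
  Partition 3: 898 comparisons
  Partition 4: 897 comparisons
  Partition 5: 896 comparisons
  ...
  Last partition: 0 comparisons
Total = (n-1) + (n-2) + ... + 1 + 0 = n*(n-1)/2
= 901*900/2 = 405450


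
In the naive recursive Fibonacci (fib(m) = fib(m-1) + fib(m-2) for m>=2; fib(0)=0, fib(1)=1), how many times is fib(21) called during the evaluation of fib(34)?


Let N(m) = number of times fib(m) is called while evaluating fib(34).
N(34) = 1 (the initial call).
N(33) = 1 (only fib(34) calls it).
For 1 <= m <= 32: fib(m) is called by fib(m+1) and fib(m+2), so
  N(m) = N(m+1) + N(m+2).
fib(0) is called only by fib(2), so N(0) = N(2).
Walk down from m=34:
  N(34)=1, N(33)=1, N(32)=2, N(31)=3, N(30)=5, N(29)=8, N(28)=13, N(27)=21, N(26)=34, N(25)=55, N(24)=89, N(23)=144, N(22)=233, N(21)=377
N(21) = 377


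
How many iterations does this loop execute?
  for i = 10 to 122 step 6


The loop variable i takes values starting at 10 and increments by 6 each iteration.
Sequence: i = 10, 16, 22, 28, 34, 40, 46, 52, 58, ...
The upper bound 122 is inclusive, so the count is floor((last - first) / step) + 1:
floor((122 - 10) / 6) + 1 = floor(112/6) + 1 = 18 + 1 = 19


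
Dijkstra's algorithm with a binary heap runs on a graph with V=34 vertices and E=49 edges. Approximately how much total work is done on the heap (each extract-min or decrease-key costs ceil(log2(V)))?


Dijkstra with a binary heap: each vertex is extracted once, each edge may relax once.
Each heap operation costs O(log V).
V + E = 34 + 49 = 83
ceil(log2(34)) = 6 (since 2^5 = 32 < 34 <= 64 = 2^6)
Total heap work = (V+E) * ceil(log2(V)) = 83 * 6 = 498


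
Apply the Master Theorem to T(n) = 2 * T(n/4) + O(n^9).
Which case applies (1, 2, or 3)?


The Master Theorem: T(n) = a*T(n/b) + O(n^c)
  a = 2, b = 4, c = 9
log_b(a) = log_4(2) ~ 0.5
Compare b^c with a: 4^9 = 262144 > 2, so c > log_b(a).
Since c > log_b(a), Case 3 applies.
T(n) = O(n^9)
Master Theorem case = 3


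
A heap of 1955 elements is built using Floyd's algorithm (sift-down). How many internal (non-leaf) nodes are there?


Leaf nodes occupy roughly half the array.
Sift-down is called for each internal node, starting from the last one.
Internal nodes = floor(n/2) = floor(1955/2) = 977


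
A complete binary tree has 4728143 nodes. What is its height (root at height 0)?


In a complete binary tree, level k holds nodes 2^k .. 2^(k+1)-1 (1-indexed).
Height = floor(log2(n)) = floor(log2(4728143)) = 22
Check: 2^22 = 4194304 <= 4728143 < 8388608 = 2^23


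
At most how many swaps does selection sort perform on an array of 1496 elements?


Each of the 1495 passes places one element in its final position.
Pass 1: swap minimum into position 0
Pass 2: swap minimum of remaining into position 1
...
Pass 1495: last two elements, one swap
Maximum swaps = 1496 - 1 = 1495


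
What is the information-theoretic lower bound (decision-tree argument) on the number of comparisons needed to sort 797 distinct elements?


A binary decision tree of height h has at most 2^h leaves and needs at least n! of them, so h >= ceil(log2(n!)).
797! is far too large to multiply out, so use Stirling's series:
  ln(n!) ~ n ln n - n + (1/2) ln(2 pi n) + 1/(12n)  (error below 1/(360 n^3), negligible here)
  ln(797) = 6.6808547
  n ln n = 797 * 6.6808547 = 5324.6412
  (1/2) ln(2 pi * 797) = (1/2) ln(5007.6987) = 4.2594
  1/(12*797) = 0.0001
  ln(797!) ~ 5324.6412 - 797 + 4.2594 + 0.0001 = 4531.9007
Convert to base 2: log2(797!) = 4531.9007 / ln 2 = 4531.9007 / 0.69314718 = 6538.1507
ceil(6538.1507) = 6539


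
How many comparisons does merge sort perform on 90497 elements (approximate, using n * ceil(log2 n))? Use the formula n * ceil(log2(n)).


Recursion depth: ceil(log2(90497)) = 17
Each recursion level merges n = 90497 elements
Total = 90497 * 17 = 1538449


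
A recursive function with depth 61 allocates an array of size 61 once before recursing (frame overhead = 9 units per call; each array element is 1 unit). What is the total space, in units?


Array allocation: 61 units (allocated once)
Stack frames: 61 deep * 9 per frame = 549 units
Total = 61 + 549 = 610


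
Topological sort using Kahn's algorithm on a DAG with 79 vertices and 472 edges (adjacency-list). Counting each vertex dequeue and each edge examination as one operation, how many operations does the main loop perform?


Kahn's algorithm:
  1. Compute in-degrees: O(V + E)
  2. Process queue: each vertex dequeued once (O(V))
     each edge examined once (O(E))
Total = V + E = 79 + 472 = 551


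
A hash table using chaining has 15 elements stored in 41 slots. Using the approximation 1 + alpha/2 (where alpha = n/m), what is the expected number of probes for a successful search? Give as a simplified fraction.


Load factor alpha = n/m = 15/41
Expected probes = 1 + alpha/2 = 1 + 15/(2*41)
= 1 + 15/82
= 82/82 + 15/82
= 97/82


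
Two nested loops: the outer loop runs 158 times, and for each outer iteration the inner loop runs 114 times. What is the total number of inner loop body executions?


Outer loop: 158 iterations
Inner loop: 114 iterations per outer iteration
Total = 158 * 114 = 18012


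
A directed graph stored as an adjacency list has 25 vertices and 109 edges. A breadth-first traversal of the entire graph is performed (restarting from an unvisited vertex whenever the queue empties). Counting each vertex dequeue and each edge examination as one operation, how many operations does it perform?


A full BFS traversal dequeues each vertex once and examines each edge once.
Vertex visits: 25
Edge visits: 109
V + E = 25 + 109 = 134


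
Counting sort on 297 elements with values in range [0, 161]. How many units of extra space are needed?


Output array size: 297 (to store sorted result)
Count array size: 162 (one slot per possible value, range 0 to 161)
Total extra space = 297 + 162 = 459


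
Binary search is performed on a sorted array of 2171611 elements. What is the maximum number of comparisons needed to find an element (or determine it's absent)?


Binary search halves the search space each comparison:
  Step 1: search space = 2171611 -> 1085805
  Step 2: search space = 1085805 -> 542902
  Step 3: search space = 542902 -> 271451
  Step 4: search space = 271451 -> 135725
  Step 5: search space = 135725 -> 67862
  Step 6: search space = 67862 -> 33931
  Step 7: search space = 33931 -> 16965
  Step 8: search space = 16965 -> 8482
  Step 9: search space = 8482 -> 4241
  Step 10: search space = 4241 -> 2120
  Step 11: search space = 2120 -> 1060
  Step 12: search space = 1060 -> 530
  Step 13: search space = 530 -> 265
  Step 14: search space = 265 -> 132
  Step 15: search space = 132 -> 66
  Step 16: search space = 66 -> 33
  Step 17: search space = 33 -> 16
  Step 18: search space = 16 -> 8
  Step 19: search space = 8 -> 4
  Step 20: search space = 4 -> 2
  Step 21: search space = 2 -> 1
  Step 22: search space = 1 (final check)
Maximum comparisons = floor(log2(2171611)) + 1 = 21 + 1 = 22


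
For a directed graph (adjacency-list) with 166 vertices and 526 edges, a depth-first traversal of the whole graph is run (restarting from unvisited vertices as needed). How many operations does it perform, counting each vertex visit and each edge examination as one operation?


A full DFS traversal visits each vertex once and examines each edge once.
V = 166
E = 526
Sum = 166 + 526 = 692


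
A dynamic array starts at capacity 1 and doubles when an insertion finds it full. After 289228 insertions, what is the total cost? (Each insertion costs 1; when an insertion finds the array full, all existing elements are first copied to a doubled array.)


Insertion cost: 289228 (one per element)
Resizes occur just before inserting elements 2, 3, 5, 9, ...
Elements copied at each resize: 1 + 2 + 4 + 8 + 16 + 32 + 64 + 128 + 256 + 512 + 1024 + 2048 + 4096 + 8192 + 16384 + 32768 + 65536 + 131072 + 262144
Sum of copies = 524287 (geometric series: 2^k - 1)
Total = 289228 + 524287 = 813515


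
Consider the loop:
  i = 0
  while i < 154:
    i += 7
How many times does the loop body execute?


Starting at i = 0, each iteration adds 7.
Iterations until i >= 154:
  Iteration 1: i = 0 -> i = 7
  Iteration 2: i = 7 -> i = 14
  Iteration 3: i = 14 -> i = 21
  Iteration 4: i = 21 -> i = 28
  Iteration 5: i = 28 -> i = 35
  Iteration 6: i = 35 -> i = 42
  Iteration 7: i = 42 -> i = 49
  Iteration 8: i = 49 -> i = 56
  ... continuing ...
Total iterations = ceil(154/7) = 22


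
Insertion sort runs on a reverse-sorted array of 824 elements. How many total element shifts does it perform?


Sum of shifts = 1 + 2 + 3 + ... + 823
= 824 * 823 / 2
= 678152 / 2
= 339076


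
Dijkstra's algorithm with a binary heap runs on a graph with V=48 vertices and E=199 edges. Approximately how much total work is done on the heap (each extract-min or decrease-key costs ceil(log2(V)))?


Dijkstra with a binary heap: each vertex is extracted once, each edge may relax once.
Each heap operation costs O(log V).
V + E = 48 + 199 = 247
ceil(log2(48)) = 6 (since 2^5 = 32 < 48 <= 64 = 2^6)
Total heap work = (V+E) * ceil(log2(V)) = 247 * 6 = 1482


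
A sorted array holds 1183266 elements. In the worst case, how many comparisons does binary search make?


Halving sequence: 1183266 -> 591633 -> 295816 -> 147908 -> 73954 -> 36977 -> 18488 -> 9244 -> 4622 -> 2311 -> 1155 -> 577 -> 288 -> 144 -> 72 -> 36 -> 18 -> 9 -> 4 -> 2 -> 1
Number of halvings = 20
Max comparisons = 20 + 1 = 21


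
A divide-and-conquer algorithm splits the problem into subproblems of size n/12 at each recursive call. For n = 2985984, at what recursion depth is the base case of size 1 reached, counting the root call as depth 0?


At each depth, the problem size is divided by 12:
  Depth 0: problem size = 2985984
  Depth 1: problem size = 248832
  Depth 2: problem size = 20736
  Depth 3: problem size = 1728
  Depth 4: problem size = 144
  Depth 5: problem size = 12
  Depth 6: problem size = 1 (base case)
The base case is reached at depth log_12(2985984) = 6 (the tree has 7 levels counting depth 0, but the depth asked for is 6).
Recursion depth = 6


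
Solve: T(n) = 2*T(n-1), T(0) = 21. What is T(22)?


Unrolling:
T(22) = 2*T(21) = 2^2*T(20) = ... = 2^22*T(0)
= 2^22 * 21
= 4194304 * 21 = 88080384


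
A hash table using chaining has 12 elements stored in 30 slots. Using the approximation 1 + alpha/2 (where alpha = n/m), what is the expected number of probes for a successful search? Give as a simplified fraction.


Load factor alpha = n/m = 12/30
Expected probes = 1 + alpha/2 = 1 + 12/(2*30)
= 1 + 12/60
= 60/60 + 12/60
= 72/60
Simplify: 6/5


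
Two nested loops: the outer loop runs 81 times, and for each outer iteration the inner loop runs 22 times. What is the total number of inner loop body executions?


Outer loop: 81 iterations
Inner loop: 22 iterations per outer iteration
Total = 81 * 22 = 1782


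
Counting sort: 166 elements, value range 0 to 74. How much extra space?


n = 166 (output array)
k = 75 (count array for 75 distinct values)
Extra space = 166 + 75 = 241


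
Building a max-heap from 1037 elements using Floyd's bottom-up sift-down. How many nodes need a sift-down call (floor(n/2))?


In a heap of 1037 elements (0-indexed array):
  Last element index: 1036
  Parent of last element: floor((1036 - 1) / 2) = 517
  Internal nodes: indices 0 to 517
  Count = floor(1037/2) = 518


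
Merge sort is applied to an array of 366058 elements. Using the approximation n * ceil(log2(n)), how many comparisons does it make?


Merge sort divides the array into halves recursively.
Number of levels = ceil(log2(366058)) = 19
At each level, approximately n = 366058 comparisons are needed for merging.
Total comparisons ~ n * ceil(log2(n)) = 366058 * 19 = 6955102


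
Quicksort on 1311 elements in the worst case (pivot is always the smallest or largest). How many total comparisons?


In the worst case, each partition step picks the worst pivot:
  Partition 1: 1310 comparisons (n-1 elements to compare)
  Partition 2: 1309 comparisons
  Partition 3: 1308 comparisons
  Partition 4: 1307 comparisons
  Partition 5: 1306 comparisons
  ...
  Last partition: 0 comparisons
Total = (n-1) + (n-2) + ... + 1 + 0 = n*(n-1)/2
= 1311*1310/2 = 858705


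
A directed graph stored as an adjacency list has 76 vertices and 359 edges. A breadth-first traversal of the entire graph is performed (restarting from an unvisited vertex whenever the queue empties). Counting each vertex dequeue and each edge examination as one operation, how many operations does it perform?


A full BFS traversal dequeues each vertex once and examines each edge once.
Vertex visits: 76
Edge visits: 359
V + E = 76 + 359 = 435


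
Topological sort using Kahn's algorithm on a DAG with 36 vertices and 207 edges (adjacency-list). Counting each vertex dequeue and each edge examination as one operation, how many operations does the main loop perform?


Kahn's algorithm:
  1. Compute in-degrees: O(V + E)
  2. Process queue: each vertex dequeued once (O(V))
     each edge examined once (O(E))
Total = V + E = 36 + 207 = 243


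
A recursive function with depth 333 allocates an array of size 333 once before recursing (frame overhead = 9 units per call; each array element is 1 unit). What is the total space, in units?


Array allocation: 333 units (allocated once)
Stack frames: 333 deep * 9 per frame = 2997 units
Total = 333 + 2997 = 3330


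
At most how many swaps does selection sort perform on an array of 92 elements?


Each of the 91 passes places one element in its final position.
Pass 1: swap minimum into position 0
Pass 2: swap minimum of remaining into position 1
...
Pass 91: last two elements, one swap
Maximum swaps = 92 - 1 = 91


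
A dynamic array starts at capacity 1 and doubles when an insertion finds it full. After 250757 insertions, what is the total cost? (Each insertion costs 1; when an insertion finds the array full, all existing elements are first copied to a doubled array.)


Insertion cost: 250757 (one per element)
Resizes occur just before inserting elements 2, 3, 5, 9, ...
Elements copied at each resize: 1 + 2 + 4 + 8 + 16 + 32 + 64 + 128 + 256 + 512 + 1024 + 2048 + 4096 + 8192 + 16384 + 32768 + 65536 + 131072
Sum of copies = 262143 (geometric series: 2^k - 1)
Total = 250757 + 262143 = 512900


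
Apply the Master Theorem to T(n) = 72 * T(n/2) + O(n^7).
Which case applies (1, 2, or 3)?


The Master Theorem: T(n) = a*T(n/b) + O(n^c)
  a = 72, b = 2, c = 7
log_b(a) = log_2(72) ~ 6.17
Compare b^c with a: 2^7 = 128 > 72, so c > log_b(a).
Since c > log_b(a), Case 3 applies.
T(n) = O(n^7)
Master Theorem case = 3


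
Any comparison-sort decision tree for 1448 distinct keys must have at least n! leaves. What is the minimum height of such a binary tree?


A binary decision tree of height h has at most 2^h leaves and needs at least n! of them, so h >= ceil(log2(n!)).
1448! is far too large to multiply out, so use Stirling's series:
  ln(n!) ~ n ln n - n + (1/2) ln(2 pi n) + 1/(12n)  (error below 1/(360 n^3), negligible here)
  ln(1448) = 7.2779386
  n ln n = 1448 * 7.2779386 = 10538.4551
  (1/2) ln(2 pi * 1448) = (1/2) ln(9098.0523) = 4.5579
  1/(12*1448) = 0.0001
  ln(1448!) ~ 10538.4551 - 1448 + 4.5579 + 0.0001 = 9095.0131
Convert to base 2: log2(1448!) = 9095.0131 / ln 2 = 9095.0131 / 0.69314718 = 13121.3303
ceil(13121.3303) = 13122


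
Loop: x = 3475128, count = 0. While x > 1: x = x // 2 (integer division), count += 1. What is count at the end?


The variable x halves each step:
x = 3475128 -> 1737564 -> 868782 -> 434391 -> 217195 -> 108597 -> 54298 -> 27149 -> 13574 -> 6787 -> 3393 -> 1696 -> 848 -> 424 -> 212 -> 106 -> 53 -> 26 -> 13 -> 6 -> 3 -> 1
Number of halvings = floor(log2(3475128)) = 21


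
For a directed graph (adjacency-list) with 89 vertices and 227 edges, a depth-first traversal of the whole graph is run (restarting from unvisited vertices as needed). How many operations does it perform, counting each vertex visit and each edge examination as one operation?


A full DFS traversal visits each vertex once and examines each edge once.
V = 89
E = 227
Sum = 89 + 227 = 316


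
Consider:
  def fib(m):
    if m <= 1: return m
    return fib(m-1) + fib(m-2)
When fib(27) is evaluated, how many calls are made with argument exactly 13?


Let N(m) = number of times fib(m) is called while evaluating fib(27).
N(27) = 1 (the initial call).
N(26) = 1 (only fib(27) calls it).
For 1 <= m <= 25: fib(m) is called by fib(m+1) and fib(m+2), so
  N(m) = N(m+1) + N(m+2).
fib(0) is called only by fib(2), so N(0) = N(2).
Walk down from m=27:
  N(27)=1, N(26)=1, N(25)=2, N(24)=3, N(23)=5, N(22)=8, N(21)=13, N(20)=21, N(19)=34, N(18)=55, N(17)=89, N(16)=144, N(15)=233, N(14)=377, N(13)=610
N(13) = 610


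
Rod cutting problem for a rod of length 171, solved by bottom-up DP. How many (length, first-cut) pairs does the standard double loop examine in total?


For each subproblem length i = 1..171, the inner loop considers i possible first cuts.
Total = 1 + 2 + ... + 171
= 171*(171+1)/2
= 171*172/2 = 14706


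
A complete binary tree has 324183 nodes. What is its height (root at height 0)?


In a complete binary tree, level k holds nodes 2^k .. 2^(k+1)-1 (1-indexed).
Height = floor(log2(n)) = floor(log2(324183)) = 18
Check: 2^18 = 262144 <= 324183 < 524288 = 2^19


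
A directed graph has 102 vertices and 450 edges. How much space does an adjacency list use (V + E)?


Adjacency list: one list head per vertex + one entry per edge
Vertex heads: 102
Edge entries: 450
Total = 102 + 450 = 552


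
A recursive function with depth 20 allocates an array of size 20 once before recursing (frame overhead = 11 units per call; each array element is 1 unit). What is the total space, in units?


Array allocation: 20 units (allocated once)
Stack frames: 20 deep * 11 per frame = 220 units
Total = 20 + 220 = 240


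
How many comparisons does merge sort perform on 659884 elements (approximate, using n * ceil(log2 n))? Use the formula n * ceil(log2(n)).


Recursion depth: ceil(log2(659884)) = 20
Each recursion level merges n = 659884 elements
Total = 659884 * 20 = 13197680


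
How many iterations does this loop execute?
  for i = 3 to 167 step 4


The loop variable i takes values starting at 3 and increments by 4 each iteration.
Sequence: i = 3, 7, 11, 15, 19, 23, 27, 31, 35, ...
The upper bound 167 is inclusive, so the count is floor((last - first) / step) + 1:
floor((167 - 3) / 4) + 1 = floor(164/4) + 1 = 41 + 1 = 42


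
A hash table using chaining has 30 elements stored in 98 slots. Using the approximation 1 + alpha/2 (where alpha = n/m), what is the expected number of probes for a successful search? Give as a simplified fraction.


Load factor alpha = n/m = 30/98
Expected probes = 1 + alpha/2 = 1 + 30/(2*98)
= 1 + 30/196
= 196/196 + 30/196
= 226/196
Simplify: 113/98


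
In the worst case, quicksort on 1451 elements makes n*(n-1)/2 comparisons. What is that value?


Sum of comparisons per partition:
1450 + 1449 + ... + 1 + 0
= 1451 * (1451 - 1) / 2
= 1451 * 1450 / 2
= 1051975


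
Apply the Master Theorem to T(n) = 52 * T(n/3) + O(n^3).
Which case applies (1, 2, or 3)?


The Master Theorem: T(n) = a*T(n/b) + O(n^c)
  a = 52, b = 3, c = 3
log_b(a) = log_3(52) ~ 3.597
Compare b^c with a: 3^3 = 27 < 52, so c < log_b(a).
Since c < log_b(a), Case 1 applies.
T(n) = O(n^(log_3 52)) ~ O(n^3.597)
Master Theorem case = 1


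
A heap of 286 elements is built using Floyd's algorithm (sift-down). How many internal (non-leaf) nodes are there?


Leaf nodes occupy roughly half the array.
Sift-down is called for each internal node, starting from the last one.
Internal nodes = floor(n/2) = floor(286/2) = 143


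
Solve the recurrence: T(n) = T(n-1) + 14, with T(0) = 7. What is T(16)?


Unrolling the recurrence:
T(16) = T(15) + 14
       = T(14) + 14 + 14
       = T(13) + 14*3
       ...
       = T(0) + 14*16
       = 7 + 224 = 231
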